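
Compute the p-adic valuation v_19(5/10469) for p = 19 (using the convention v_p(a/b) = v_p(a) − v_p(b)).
v_19(5/10469) = -2

Factor powers of 19 from the numerator and denominator of the reduced fraction: 5 = 19^0 · 5 and 10469 = 19^2 · 29. Apply v_p(a/b) = v_p(a) − v_p(b): v_19(5/10469) = 0 − 2 = -2.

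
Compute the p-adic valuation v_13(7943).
v_13(7943) = 2

v_13(n) is the largest exponent k such that 13^k divides n. Factor out: 7943 = 13^2 · 47. (Sign doesn't affect v_p.) So v_13(7943) = 2.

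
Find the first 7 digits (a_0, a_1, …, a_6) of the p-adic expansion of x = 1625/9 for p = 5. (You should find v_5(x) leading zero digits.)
(a_0, …, a_6) = (0, 0, 0, 2, 1, 2, 4)

v_5(1625/9) = 3, so a_0 = ... = a_2 = 0. Factor out: x = 5^3 · u with u = 13/9 a unit in ℤ_5. Expand u iteratively via a_{v+i} = u_i mod 5, u_{i+1} = (u_i − a_{v+i})/5:
  u_0 = 13/9;  a_3 = 2;  u_1 = (u_0 − 2)/5 = -1/9
  u_1 = -1/9;  a_4 = 1;  u_2 = (u_1 − 1)/5 = -2/9
  u_2 = -2/9;  a_5 = 2;  u_3 = (u_2 − 2)/5 = -4/9
  u_3 = -4/9;  a_6 = 4;  u_4 = (u_3 − 4)/5 = -8/9
Digits: (0, 0, 0, 2, 1, 2, 4).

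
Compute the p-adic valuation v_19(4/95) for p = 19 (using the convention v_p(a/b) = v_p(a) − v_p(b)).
v_19(4/95) = -1

Factor powers of 19 from the numerator and denominator of the reduced fraction: 4 = 19^0 · 4 and 95 = 19^1 · 5. Apply v_p(a/b) = v_p(a) − v_p(b): v_19(4/95) = 0 − 1 = -1.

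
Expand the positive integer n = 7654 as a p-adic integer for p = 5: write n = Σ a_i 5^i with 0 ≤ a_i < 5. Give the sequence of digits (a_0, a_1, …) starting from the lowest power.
(a_0, a_1, …) = (4, 0, 1, 1, 2, 2)

Repeated division by 5 gives the digits low-to-high: 7654 = 4 + 1·5^2 + 1·5^3 + 2·5^4 + 2·5^5. Digit sequence: (4, 0, 1, 1, 2, 2).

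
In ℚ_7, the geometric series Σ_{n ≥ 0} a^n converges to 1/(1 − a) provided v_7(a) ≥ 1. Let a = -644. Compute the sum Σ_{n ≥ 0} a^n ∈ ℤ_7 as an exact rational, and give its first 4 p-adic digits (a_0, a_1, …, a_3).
Σ a^n = 1/(1 − a) = 1/645;  first 4 digits = (1, 6, 1, 2)

v_7(a) = 1 ≥ 1, so the series converges in ℤ_7 to 1/(1 − a) = 1/(1 − (-644)) = 1/645. Expand this rational in ℤ_7: compute digits iteratively via d_i = x_i mod 7, x_{i+1} = (x_i − d_i)/7. The first 4 digits are (1, 6, 1, 2).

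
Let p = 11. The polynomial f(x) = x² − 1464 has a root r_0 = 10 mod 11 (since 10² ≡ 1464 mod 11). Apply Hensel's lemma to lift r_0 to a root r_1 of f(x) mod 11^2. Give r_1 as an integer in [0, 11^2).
r_1 = 54 (mod 121)

Hensel's recurrence: r_{i+1} = r_i − f(r_i)·(f′(r_i))^{-1} mod 11^{i+2}, with f′(x) = 2x. Iterate:
  r_0 = 10 (mod 11)
  r_1 = 54 (mod 121)
Final: r_1 = 54, and one checks f(r_1) ≡ 0 mod 11^2.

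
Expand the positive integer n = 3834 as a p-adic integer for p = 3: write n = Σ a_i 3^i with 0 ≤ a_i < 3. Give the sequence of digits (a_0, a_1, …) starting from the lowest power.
(a_0, a_1, …) = (0, 0, 0, 1, 2, 0, 2, 1)

Repeated division by 3 gives the digits low-to-high: 3834 = 1·3^3 + 2·3^4 + 2·3^6 + 1·3^7. Digit sequence: (0, 0, 0, 1, 2, 0, 2, 1).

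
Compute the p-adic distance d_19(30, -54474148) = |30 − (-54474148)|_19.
d_19(30, -54474148) = 1/2476099

Step 1 — x − y = 30 − (-54474148) = 54474178. Step 2 — v_19(54474178) = 5 (factor: 54474178 = (19^5 · 22); the sign does not affect v_p). Step 3 — |x − y|_19 = 19^{-5} = 1/2476099.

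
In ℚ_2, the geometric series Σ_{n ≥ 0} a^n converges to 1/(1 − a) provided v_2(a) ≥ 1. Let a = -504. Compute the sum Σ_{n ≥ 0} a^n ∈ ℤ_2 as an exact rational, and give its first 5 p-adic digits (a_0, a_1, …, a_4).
Σ a^n = 1/(1 − a) = 1/505;  first 5 digits = (1, 0, 0, 1, 0)

v_2(a) = 3 ≥ 1, so the series converges in ℤ_2 to 1/(1 − a) = 1/(1 − (-504)) = 1/505. Expand this rational in ℤ_2: compute digits iteratively via d_i = x_i mod 2, x_{i+1} = (x_i − d_i)/2. The first 5 digits are (1, 0, 0, 1, 0).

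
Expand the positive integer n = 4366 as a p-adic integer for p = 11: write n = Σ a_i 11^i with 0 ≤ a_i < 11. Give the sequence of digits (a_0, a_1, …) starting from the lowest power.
(a_0, a_1, …) = (10, 0, 3, 3)

Repeated division by 11 gives the digits low-to-high: 4366 = 10 + 3·11^2 + 3·11^3. Digit sequence: (10, 0, 3, 3).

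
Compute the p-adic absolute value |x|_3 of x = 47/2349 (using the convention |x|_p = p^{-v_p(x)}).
|47/2349|_3 = 81

Step 1 — compute v_3(x) by factoring powers of 3 out of the numerator and denominator: v_3(47/2349) = -4. Step 2 — apply |x|_p = p^{-v_p(x)} = 3^{4} = 81.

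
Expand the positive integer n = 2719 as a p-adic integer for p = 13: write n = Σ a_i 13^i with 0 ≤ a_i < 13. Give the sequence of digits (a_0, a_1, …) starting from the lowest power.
(a_0, a_1, …) = (2, 1, 3, 1)

Repeated division by 13 gives the digits low-to-high: 2719 = 2 + 1·13^1 + 3·13^2 + 1·13^3. Digit sequence: (2, 1, 3, 1).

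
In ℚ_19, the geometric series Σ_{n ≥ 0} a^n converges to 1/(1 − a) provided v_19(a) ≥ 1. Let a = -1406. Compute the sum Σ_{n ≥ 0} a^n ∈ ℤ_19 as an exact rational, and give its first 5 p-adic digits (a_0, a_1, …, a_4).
Σ a^n = 1/(1 − a) = 1/1407;  first 5 digits = (1, 2, 0, 11, 2)

v_19(a) = 1 ≥ 1, so the series converges in ℤ_19 to 1/(1 − a) = 1/(1 − (-1406)) = 1/1407. Expand this rational in ℤ_19: compute digits iteratively via d_i = x_i mod 19, x_{i+1} = (x_i − d_i)/19. The first 5 digits are (1, 2, 0, 11, 2).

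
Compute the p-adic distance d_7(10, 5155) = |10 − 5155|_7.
d_7(10, 5155) = 1/343

Step 1 — x − y = 10 − 5155 = -5145. Step 2 — v_7(-5145) = 3 (factor: -5145 = −(7^3 · 15); the sign does not affect v_p). Step 3 — |x − y|_7 = 7^{-3} = 1/343.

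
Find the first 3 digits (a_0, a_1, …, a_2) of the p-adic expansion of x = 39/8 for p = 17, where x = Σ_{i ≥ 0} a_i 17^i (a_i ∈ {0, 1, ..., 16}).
(a_0, …, a_2) = (7, 2, 2)

v_17(39/8) = 0 (numerator and denominator both coprime to 17), so x ∈ ℤ_17^×. Compute digits iteratively via a_i = x_i mod 17, x_{i+1} = (x_i − a_i)/17, with x_0 = x:
  x_0 = 39/8;  a_0 = 7;  x_1 = (x_0 − 7)/17 = -1/8
  x_1 = -1/8;  a_1 = 2;  x_2 = (x_1 − 2)/17 = -1/8
  x_2 = -1/8;  a_2 = 2;  x_3 = (x_2 − 2)/17 = -1/8
Digits: (7, 2, 2).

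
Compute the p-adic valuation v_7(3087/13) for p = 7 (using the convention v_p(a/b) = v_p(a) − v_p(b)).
v_7(3087/13) = 3

Factor powers of 7 from the numerator and denominator of the reduced fraction: 3087 = 7^3 · 9 and 13 = 7^0 · 13. Apply v_p(a/b) = v_p(a) − v_p(b): v_7(3087/13) = 3 − 0 = 3.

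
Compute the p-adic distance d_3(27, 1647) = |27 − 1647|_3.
d_3(27, 1647) = 1/81

Step 1 — x − y = 27 − 1647 = -1620. Step 2 — v_3(-1620) = 4 (factor: -1620 = −(3^4 · 20); the sign does not affect v_p). Step 3 — |x − y|_3 = 3^{-4} = 1/81.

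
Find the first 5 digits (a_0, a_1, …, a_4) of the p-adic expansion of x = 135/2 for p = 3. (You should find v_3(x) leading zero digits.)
(a_0, …, a_4) = (0, 0, 0, 1, 2)

v_3(135/2) = 3, so a_0 = ... = a_2 = 0. Factor out: x = 3^3 · u with u = 5/2 a unit in ℤ_3. Expand u iteratively via a_{v+i} = u_i mod 3, u_{i+1} = (u_i − a_{v+i})/3:
  u_0 = 5/2;  a_3 = 1;  u_1 = (u_0 − 1)/3 = 1/2
  u_1 = 1/2;  a_4 = 2;  u_2 = (u_1 − 2)/3 = -1/2
Digits: (0, 0, 0, 1, 2).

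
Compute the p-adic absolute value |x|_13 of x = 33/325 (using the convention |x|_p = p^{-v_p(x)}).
|33/325|_13 = 13

Step 1 — compute v_13(x) by factoring powers of 13 out of the numerator and denominator: v_13(33/325) = -1. Step 2 — apply |x|_p = p^{-v_p(x)} = 13^{1} = 13.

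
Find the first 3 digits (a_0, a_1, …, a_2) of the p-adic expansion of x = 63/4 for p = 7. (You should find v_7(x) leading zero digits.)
(a_0, …, a_2) = (0, 4, 5)

v_7(63/4) = 1, so a_0 = ... = a_0 = 0. Factor out: x = 7^1 · u with u = 9/4 a unit in ℤ_7. Expand u iteratively via a_{v+i} = u_i mod 7, u_{i+1} = (u_i − a_{v+i})/7:
  u_0 = 9/4;  a_1 = 4;  u_1 = (u_0 − 4)/7 = -1/4
  u_1 = -1/4;  a_2 = 5;  u_2 = (u_1 − 5)/7 = -3/4
Digits: (0, 4, 5).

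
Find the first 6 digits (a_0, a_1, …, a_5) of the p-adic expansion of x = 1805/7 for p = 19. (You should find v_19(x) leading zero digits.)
(a_0, …, a_5) = (0, 0, 17, 10, 13, 2)

v_19(1805/7) = 2, so a_0 = ... = a_1 = 0. Factor out: x = 19^2 · u with u = 5/7 a unit in ℤ_19. Expand u iteratively via a_{v+i} = u_i mod 19, u_{i+1} = (u_i − a_{v+i})/19:
  u_0 = 5/7;  a_2 = 17;  u_1 = (u_0 − 17)/19 = -6/7
  u_1 = -6/7;  a_3 = 10;  u_2 = (u_1 − 10)/19 = -4/7
  u_2 = -4/7;  a_4 = 13;  u_3 = (u_2 − 13)/19 = -5/7
  u_3 = -5/7;  a_5 = 2;  u_4 = (u_3 − 2)/19 = -1/7
Digits: (0, 0, 17, 10, 13, 2).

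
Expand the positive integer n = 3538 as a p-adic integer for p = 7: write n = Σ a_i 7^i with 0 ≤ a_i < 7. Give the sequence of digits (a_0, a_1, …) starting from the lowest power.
(a_0, a_1, …) = (3, 1, 2, 3, 1)

Repeated division by 7 gives the digits low-to-high: 3538 = 3 + 1·7^1 + 2·7^2 + 3·7^3 + 1·7^4. Digit sequence: (3, 1, 2, 3, 1).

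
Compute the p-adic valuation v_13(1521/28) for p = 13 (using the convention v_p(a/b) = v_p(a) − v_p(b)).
v_13(1521/28) = 2

Factor powers of 13 from the numerator and denominator of the reduced fraction: 1521 = 13^2 · 9 and 28 = 13^0 · 28. Apply v_p(a/b) = v_p(a) − v_p(b): v_13(1521/28) = 2 − 0 = 2.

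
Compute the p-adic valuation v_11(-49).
v_11(-49) = 0

v_11(n) is the largest exponent k such that 11^k divides n. Factor out: -49 = -11^0 · 49. (Sign doesn't affect v_p.) So v_11(-49) = 0.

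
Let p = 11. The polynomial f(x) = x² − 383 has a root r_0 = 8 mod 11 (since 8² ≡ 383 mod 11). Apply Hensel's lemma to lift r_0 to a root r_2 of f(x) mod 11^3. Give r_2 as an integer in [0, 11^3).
r_2 = 459 (mod 1331)

Hensel's recurrence: r_{i+1} = r_i − f(r_i)·(f′(r_i))^{-1} mod 11^{i+2}, with f′(x) = 2x. Iterate:
  r_0 = 8 (mod 11)
  r_1 = 96 (mod 121)
  r_2 = 459 (mod 1331)
Final: r_2 = 459, and one checks f(r_2) ≡ 0 mod 11^3.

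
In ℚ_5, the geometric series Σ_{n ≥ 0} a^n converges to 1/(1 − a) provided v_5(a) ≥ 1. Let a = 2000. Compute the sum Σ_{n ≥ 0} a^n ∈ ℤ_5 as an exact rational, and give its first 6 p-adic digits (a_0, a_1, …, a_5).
Σ a^n = 1/(1 − a) = -1/1999;  first 6 digits = (1, 0, 0, 1, 3, 0)

v_5(a) = 3 ≥ 1, so the series converges in ℤ_5 to 1/(1 − a) = 1/(1 − 2000) = -1/1999. Expand this rational in ℤ_5: compute digits iteratively via d_i = x_i mod 5, x_{i+1} = (x_i − d_i)/5. The first 6 digits are (1, 0, 0, 1, 3, 0).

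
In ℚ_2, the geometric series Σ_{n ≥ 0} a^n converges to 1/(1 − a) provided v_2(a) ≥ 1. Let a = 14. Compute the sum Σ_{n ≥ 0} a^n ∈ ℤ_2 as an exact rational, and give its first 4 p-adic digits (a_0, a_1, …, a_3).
Σ a^n = 1/(1 − a) = -1/13;  first 4 digits = (1, 1, 0, 1)

v_2(a) = 1 ≥ 1, so the series converges in ℤ_2 to 1/(1 − a) = 1/(1 − 14) = -1/13. Expand this rational in ℤ_2: compute digits iteratively via d_i = x_i mod 2, x_{i+1} = (x_i − d_i)/2. The first 4 digits are (1, 1, 0, 1).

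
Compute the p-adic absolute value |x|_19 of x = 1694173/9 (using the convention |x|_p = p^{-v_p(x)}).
|1694173/9|_19 = 1/130321

Step 1 — compute v_19(x) by factoring powers of 19 out of the numerator and denominator: v_19(1694173/9) = 4. Step 2 — apply |x|_p = p^{-v_p(x)} = 19^{-4} = 1/130321.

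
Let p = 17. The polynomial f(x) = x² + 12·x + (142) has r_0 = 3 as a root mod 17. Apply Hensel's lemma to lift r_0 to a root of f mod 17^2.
r_1 = 105 (mod 289)

Hensel: r_{i+1} = r_i − f(r_i)·(f′(r_i))^{-1} mod 17^{i+2}, f′(x) = 2x + 12. Iterate:
  r_0 = 3 (mod 17)
  r_1 = 105 (mod 289)
Final: r = 105 satisfies f(r) ≡ 0 mod 17^2.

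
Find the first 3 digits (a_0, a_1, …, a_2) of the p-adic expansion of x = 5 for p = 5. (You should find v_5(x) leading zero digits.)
(a_0, …, a_2) = (0, 1, 0)

v_5(5) = 1, so a_0 = ... = a_0 = 0. Factor out: x = 5^1 · u with u = 1 a unit in ℤ_5. Expand u iteratively via a_{v+i} = u_i mod 5, u_{i+1} = (u_i − a_{v+i})/5:
  u_0 = 1;  a_1 = 1;  u_1 = (u_0 − 1)/5 = 0
  u_1 = 0;  a_2 = 0;  u_2 = (u_1 − 0)/5 = 0
Digits: (0, 1, 0).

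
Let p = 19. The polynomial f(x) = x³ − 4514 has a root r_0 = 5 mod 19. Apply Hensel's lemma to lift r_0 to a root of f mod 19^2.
r_1 = 309 (mod 361)

Hensel: r_{i+1} = r_i − f(r_i)/f′(r_i) mod 19^{i+2}, where f′(x) = 3x². Iterate:
  r_0 = 5 (mod 19)
  r_1 = 309 (mod 361)
Final: r = 309 with f(r) ≡ 0 mod 19^2.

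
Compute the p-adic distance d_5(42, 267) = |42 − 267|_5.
d_5(42, 267) = 1/25

Step 1 — x − y = 42 − 267 = -225. Step 2 — v_5(-225) = 2 (factor: -225 = −(5^2 · 9); the sign does not affect v_p). Step 3 — |x − y|_5 = 5^{-2} = 1/25.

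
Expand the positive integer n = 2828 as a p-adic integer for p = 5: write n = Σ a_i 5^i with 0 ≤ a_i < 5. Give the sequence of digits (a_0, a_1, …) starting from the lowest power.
(a_0, a_1, …) = (3, 0, 3, 2, 4)

Repeated division by 5 gives the digits low-to-high: 2828 = 3 + 3·5^2 + 2·5^3 + 4·5^4. Digit sequence: (3, 0, 3, 2, 4).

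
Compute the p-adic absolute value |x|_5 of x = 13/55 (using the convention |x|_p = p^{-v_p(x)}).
|13/55|_5 = 5

Step 1 — compute v_5(x) by factoring powers of 5 out of the numerator and denominator: v_5(13/55) = -1. Step 2 — apply |x|_p = p^{-v_p(x)} = 5^{1} = 5.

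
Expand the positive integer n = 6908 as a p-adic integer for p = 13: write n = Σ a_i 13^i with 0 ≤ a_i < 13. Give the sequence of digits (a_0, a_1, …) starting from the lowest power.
(a_0, a_1, …) = (5, 11, 1, 3)

Repeated division by 13 gives the digits low-to-high: 6908 = 5 + 11·13^1 + 1·13^2 + 3·13^3. Digit sequence: (5, 11, 1, 3).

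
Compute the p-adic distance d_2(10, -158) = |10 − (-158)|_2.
d_2(10, -158) = 1/8

Step 1 — x − y = 10 − (-158) = 168. Step 2 — v_2(168) = 3 (factor: 168 = (2^3 · 21); the sign does not affect v_p). Step 3 — |x − y|_2 = 2^{-3} = 1/8.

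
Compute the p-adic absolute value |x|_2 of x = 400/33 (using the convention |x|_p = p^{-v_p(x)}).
|400/33|_2 = 1/16

Step 1 — compute v_2(x) by factoring powers of 2 out of the numerator and denominator: v_2(400/33) = 4. Step 2 — apply |x|_p = p^{-v_p(x)} = 2^{-4} = 1/16.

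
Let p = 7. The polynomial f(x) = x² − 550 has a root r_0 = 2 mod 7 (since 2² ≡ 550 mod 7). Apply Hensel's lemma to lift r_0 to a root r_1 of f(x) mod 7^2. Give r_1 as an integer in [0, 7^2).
r_1 = 16 (mod 49)

Hensel's recurrence: r_{i+1} = r_i − f(r_i)·(f′(r_i))^{-1} mod 7^{i+2}, with f′(x) = 2x. Iterate:
  r_0 = 2 (mod 7)
  r_1 = 16 (mod 49)
Final: r_1 = 16, and one checks f(r_1) ≡ 0 mod 7^2.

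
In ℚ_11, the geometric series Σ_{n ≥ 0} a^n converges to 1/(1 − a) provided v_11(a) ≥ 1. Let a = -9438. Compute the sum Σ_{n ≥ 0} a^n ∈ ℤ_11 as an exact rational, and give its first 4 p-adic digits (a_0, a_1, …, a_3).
Σ a^n = 1/(1 − a) = 1/9439;  first 4 digits = (1, 0, 10, 3)

v_11(a) = 2 ≥ 1, so the series converges in ℤ_11 to 1/(1 − a) = 1/(1 − (-9438)) = 1/9439. Expand this rational in ℤ_11: compute digits iteratively via d_i = x_i mod 11, x_{i+1} = (x_i − d_i)/11. The first 4 digits are (1, 0, 10, 3).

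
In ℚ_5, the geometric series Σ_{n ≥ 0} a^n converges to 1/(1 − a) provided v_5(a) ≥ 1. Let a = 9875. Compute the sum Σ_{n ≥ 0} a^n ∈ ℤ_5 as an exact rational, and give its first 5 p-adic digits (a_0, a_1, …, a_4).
Σ a^n = 1/(1 − a) = -1/9874;  first 5 digits = (1, 0, 0, 4, 0)

v_5(a) = 3 ≥ 1, so the series converges in ℤ_5 to 1/(1 − a) = 1/(1 − 9875) = -1/9874. Expand this rational in ℤ_5: compute digits iteratively via d_i = x_i mod 5, x_{i+1} = (x_i − d_i)/5. The first 5 digits are (1, 0, 0, 4, 0).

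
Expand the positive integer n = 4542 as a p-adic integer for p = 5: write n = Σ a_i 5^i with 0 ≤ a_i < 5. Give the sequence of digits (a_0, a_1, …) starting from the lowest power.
(a_0, a_1, …) = (2, 3, 1, 1, 2, 1)

Repeated division by 5 gives the digits low-to-high: 4542 = 2 + 3·5^1 + 1·5^2 + 1·5^3 + 2·5^4 + 1·5^5. Digit sequence: (2, 3, 1, 1, 2, 1).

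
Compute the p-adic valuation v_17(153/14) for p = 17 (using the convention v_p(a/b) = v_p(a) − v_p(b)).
v_17(153/14) = 1

Factor powers of 17 from the numerator and denominator of the reduced fraction: 153 = 17^1 · 9 and 14 = 17^0 · 14. Apply v_p(a/b) = v_p(a) − v_p(b): v_17(153/14) = 1 − 0 = 1.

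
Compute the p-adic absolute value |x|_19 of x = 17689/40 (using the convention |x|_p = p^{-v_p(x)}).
|17689/40|_19 = 1/361

Step 1 — compute v_19(x) by factoring powers of 19 out of the numerator and denominator: v_19(17689/40) = 2. Step 2 — apply |x|_p = p^{-v_p(x)} = 19^{-2} = 1/361.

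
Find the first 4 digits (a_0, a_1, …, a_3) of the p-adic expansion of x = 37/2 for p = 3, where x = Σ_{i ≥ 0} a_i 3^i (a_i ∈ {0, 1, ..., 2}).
(a_0, …, a_3) = (2, 1, 0, 2)

v_3(37/2) = 0 (numerator and denominator both coprime to 3), so x ∈ ℤ_3^×. Compute digits iteratively via a_i = x_i mod 3, x_{i+1} = (x_i − a_i)/3, with x_0 = x:
  x_0 = 37/2;  a_0 = 2;  x_1 = (x_0 − 2)/3 = 11/2
  x_1 = 11/2;  a_1 = 1;  x_2 = (x_1 − 1)/3 = 3/2
  x_2 = 3/2;  a_2 = 0;  x_3 = (x_2 − 0)/3 = 1/2
  x_3 = 1/2;  a_3 = 2;  x_4 = (x_3 − 2)/3 = -1/2
Digits: (2, 1, 0, 2).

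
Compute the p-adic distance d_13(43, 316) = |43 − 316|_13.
d_13(43, 316) = 1/13

Step 1 — x − y = 43 − 316 = -273. Step 2 — v_13(-273) = 1 (factor: -273 = −(13^1 · 21); the sign does not affect v_p). Step 3 — |x − y|_13 = 13^{-1} = 1/13.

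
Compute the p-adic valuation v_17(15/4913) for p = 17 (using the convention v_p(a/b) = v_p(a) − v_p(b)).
v_17(15/4913) = -3

Factor powers of 17 from the numerator and denominator of the reduced fraction: 15 = 17^0 · 15 and 4913 = 17^3 · 1. Apply v_p(a/b) = v_p(a) − v_p(b): v_17(15/4913) = 0 − 3 = -3.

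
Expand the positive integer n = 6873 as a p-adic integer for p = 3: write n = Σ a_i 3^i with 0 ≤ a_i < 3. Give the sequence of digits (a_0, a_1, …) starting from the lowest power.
(a_0, a_1, …) = (0, 2, 1, 2, 0, 1, 0, 0, 1)

Repeated division by 3 gives the digits low-to-high: 6873 = 2·3^1 + 1·3^2 + 2·3^3 + 1·3^5 + 1·3^8. Digit sequence: (0, 2, 1, 2, 0, 1, 0, 0, 1).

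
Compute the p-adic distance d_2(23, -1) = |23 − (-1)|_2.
d_2(23, -1) = 1/8

Step 1 — x − y = 23 − (-1) = 24. Step 2 — v_2(24) = 3 (factor: 24 = (2^3 · 3); the sign does not affect v_p). Step 3 — |x − y|_2 = 2^{-3} = 1/8.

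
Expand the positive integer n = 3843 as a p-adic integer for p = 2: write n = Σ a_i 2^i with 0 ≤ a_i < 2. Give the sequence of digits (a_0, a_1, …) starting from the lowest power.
(a_0, a_1, …) = (1, 1, 0, 0, 0, 0, 0, 0, 1, 1, 1, 1)

Repeated division by 2 gives the digits low-to-high: 3843 = 1 + 1·2^1 + 1·2^8 + 1·2^9 + 1·2^10 + 1·2^11. Digit sequence: (1, 1, 0, 0, 0, 0, 0, 0, 1, 1, 1, 1).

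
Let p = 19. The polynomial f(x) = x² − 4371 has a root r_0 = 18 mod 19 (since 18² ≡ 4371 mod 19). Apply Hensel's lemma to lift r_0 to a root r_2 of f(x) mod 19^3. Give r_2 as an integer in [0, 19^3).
r_2 = 1424 (mod 6859)

Hensel's recurrence: r_{i+1} = r_i − f(r_i)·(f′(r_i))^{-1} mod 19^{i+2}, with f′(x) = 2x. Iterate:
  r_0 = 18 (mod 19)
  r_1 = 341 (mod 361)
  r_2 = 1424 (mod 6859)
Final: r_2 = 1424, and one checks f(r_2) ≡ 0 mod 19^3.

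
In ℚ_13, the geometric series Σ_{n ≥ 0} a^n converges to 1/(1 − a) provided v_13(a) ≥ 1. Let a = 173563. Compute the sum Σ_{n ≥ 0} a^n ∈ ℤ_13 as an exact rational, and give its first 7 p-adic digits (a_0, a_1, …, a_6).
Σ a^n = 1/(1 − a) = -1/173562;  first 7 digits = (1, 0, 0, 1, 6, 0, 1)

v_13(a) = 3 ≥ 1, so the series converges in ℤ_13 to 1/(1 − a) = 1/(1 − 173563) = -1/173562. Expand this rational in ℤ_13: compute digits iteratively via d_i = x_i mod 13, x_{i+1} = (x_i − d_i)/13. The first 7 digits are (1, 0, 0, 1, 6, 0, 1).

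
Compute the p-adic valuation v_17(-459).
v_17(-459) = 1

v_17(n) is the largest exponent k such that 17^k divides n. Factor out: -459 = -17^1 · 27. (Sign doesn't affect v_p.) So v_17(-459) = 1.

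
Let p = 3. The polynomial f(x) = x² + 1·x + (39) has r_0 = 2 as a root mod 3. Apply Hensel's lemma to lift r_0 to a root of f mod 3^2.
r_1 = 2 (mod 9)

Hensel: r_{i+1} = r_i − f(r_i)·(f′(r_i))^{-1} mod 3^{i+2}, f′(x) = 2x + 1. Iterate:
  r_0 = 2 (mod 3)
  r_1 = 2 (mod 9)
Final: r = 2 satisfies f(r) ≡ 0 mod 3^2.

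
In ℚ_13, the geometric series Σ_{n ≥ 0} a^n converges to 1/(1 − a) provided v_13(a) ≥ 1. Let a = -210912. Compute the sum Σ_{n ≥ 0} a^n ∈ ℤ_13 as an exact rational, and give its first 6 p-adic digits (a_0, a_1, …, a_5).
Σ a^n = 1/(1 − a) = 1/210913;  first 6 digits = (1, 0, 0, 8, 5, 12)

v_13(a) = 3 ≥ 1, so the series converges in ℤ_13 to 1/(1 − a) = 1/(1 − (-210912)) = 1/210913. Expand this rational in ℤ_13: compute digits iteratively via d_i = x_i mod 13, x_{i+1} = (x_i − d_i)/13. The first 6 digits are (1, 0, 0, 8, 5, 12).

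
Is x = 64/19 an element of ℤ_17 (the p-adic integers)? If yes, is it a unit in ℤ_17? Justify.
x ∈ ℤ_17^× (unit); v_17(x) = 0

ℤ_17 = {x ∈ ℚ_17 : v_17(x) ≥ 0} and ℤ_17^× = {x ∈ ℤ_17 : v_17(x) = 0}. Here v_17(64/19) = v_17(num) − v_17(den) = 0; compare against these criteria.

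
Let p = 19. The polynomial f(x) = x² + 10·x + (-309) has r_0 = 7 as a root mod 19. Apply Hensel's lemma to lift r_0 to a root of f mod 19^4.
r_3 = 59971 (mod 130321)

Hensel: r_{i+1} = r_i − f(r_i)·(f′(r_i))^{-1} mod 19^{i+2}, f′(x) = 2x + 10. Iterate:
  r_0 = 7 (mod 19)
  r_1 = 45 (mod 361)
  r_2 = 5099 (mod 6859)
  r_3 = 59971 (mod 130321)
Final: r = 59971 satisfies f(r) ≡ 0 mod 19^4.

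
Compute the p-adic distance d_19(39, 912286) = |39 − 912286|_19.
d_19(39, 912286) = 1/130321

Step 1 — x − y = 39 − 912286 = -912247. Step 2 — v_19(-912247) = 4 (factor: -912247 = −(19^4 · 7); the sign does not affect v_p). Step 3 — |x − y|_19 = 19^{-4} = 1/130321.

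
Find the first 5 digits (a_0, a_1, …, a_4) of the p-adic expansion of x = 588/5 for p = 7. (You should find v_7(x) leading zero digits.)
(a_0, …, a_4) = (0, 0, 1, 3, 1)

v_7(588/5) = 2, so a_0 = ... = a_1 = 0. Factor out: x = 7^2 · u with u = 12/5 a unit in ℤ_7. Expand u iteratively via a_{v+i} = u_i mod 7, u_{i+1} = (u_i − a_{v+i})/7:
  u_0 = 12/5;  a_2 = 1;  u_1 = (u_0 − 1)/7 = 1/5
  u_1 = 1/5;  a_3 = 3;  u_2 = (u_1 − 3)/7 = -2/5
  u_2 = -2/5;  a_4 = 1;  u_3 = (u_2 − 1)/7 = -1/5
Digits: (0, 0, 1, 3, 1).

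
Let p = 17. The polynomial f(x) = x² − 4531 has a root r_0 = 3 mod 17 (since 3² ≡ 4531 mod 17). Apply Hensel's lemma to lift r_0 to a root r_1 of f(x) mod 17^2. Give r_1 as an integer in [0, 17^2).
r_1 = 275 (mod 289)

Hensel's recurrence: r_{i+1} = r_i − f(r_i)·(f′(r_i))^{-1} mod 17^{i+2}, with f′(x) = 2x. Iterate:
  r_0 = 3 (mod 17)
  r_1 = 275 (mod 289)
Final: r_1 = 275, and one checks f(r_1) ≡ 0 mod 17^2.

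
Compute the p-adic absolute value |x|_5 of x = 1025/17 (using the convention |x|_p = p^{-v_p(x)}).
|1025/17|_5 = 1/25

Step 1 — compute v_5(x) by factoring powers of 5 out of the numerator and denominator: v_5(1025/17) = 2. Step 2 — apply |x|_p = p^{-v_p(x)} = 5^{-2} = 1/25.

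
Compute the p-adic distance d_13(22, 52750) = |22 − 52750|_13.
d_13(22, 52750) = 1/2197

Step 1 — x − y = 22 − 52750 = -52728. Step 2 — v_13(-52728) = 3 (factor: -52728 = −(13^3 · 24); the sign does not affect v_p). Step 3 — |x − y|_13 = 13^{-3} = 1/2197.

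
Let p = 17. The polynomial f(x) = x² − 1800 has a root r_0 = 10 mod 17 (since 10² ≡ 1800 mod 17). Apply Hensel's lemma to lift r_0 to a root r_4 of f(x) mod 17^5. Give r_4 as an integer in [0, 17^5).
r_4 = 1057257 (mod 1419857)

Hensel's recurrence: r_{i+1} = r_i − f(r_i)·(f′(r_i))^{-1} mod 17^{i+2}, with f′(x) = 2x. Iterate:
  r_0 = 10 (mod 17)
  r_1 = 95 (mod 289)
  r_2 = 962 (mod 4913)
  r_3 = 55005 (mod 83521)
  r_4 = 1057257 (mod 1419857)
Final: r_4 = 1057257, and one checks f(r_4) ≡ 0 mod 17^5.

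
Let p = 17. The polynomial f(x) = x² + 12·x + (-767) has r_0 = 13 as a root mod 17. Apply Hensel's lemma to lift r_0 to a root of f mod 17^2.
r_1 = 268 (mod 289)

Hensel: r_{i+1} = r_i − f(r_i)·(f′(r_i))^{-1} mod 17^{i+2}, f′(x) = 2x + 12. Iterate:
  r_0 = 13 (mod 17)
  r_1 = 268 (mod 289)
Final: r = 268 satisfies f(r) ≡ 0 mod 17^2.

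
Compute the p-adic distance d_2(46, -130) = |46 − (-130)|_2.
d_2(46, -130) = 1/16

Step 1 — x − y = 46 − (-130) = 176. Step 2 — v_2(176) = 4 (factor: 176 = (2^4 · 11); the sign does not affect v_p). Step 3 — |x − y|_2 = 2^{-4} = 1/16.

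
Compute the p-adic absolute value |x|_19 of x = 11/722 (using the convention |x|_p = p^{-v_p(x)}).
|11/722|_19 = 361

Step 1 — compute v_19(x) by factoring powers of 19 out of the numerator and denominator: v_19(11/722) = -2. Step 2 — apply |x|_p = p^{-v_p(x)} = 19^{2} = 361.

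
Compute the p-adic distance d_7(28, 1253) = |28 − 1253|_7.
d_7(28, 1253) = 1/49

Step 1 — x − y = 28 − 1253 = -1225. Step 2 — v_7(-1225) = 2 (factor: -1225 = −(7^2 · 25); the sign does not affect v_p). Step 3 — |x − y|_7 = 7^{-2} = 1/49.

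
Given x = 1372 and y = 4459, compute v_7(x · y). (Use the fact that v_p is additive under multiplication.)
v_7(6117748) = 6

v_p(x) = 3 (factor: 1372 = 7^3 · 4); v_p(y) = 3 (factor: 4459 = 7^3 · 13). Additivity: v_p(xy) = v_p(x) + v_p(y) = 3 + 3 = 6. (Direct check: xy = 6117748 = 7^6 · (52).)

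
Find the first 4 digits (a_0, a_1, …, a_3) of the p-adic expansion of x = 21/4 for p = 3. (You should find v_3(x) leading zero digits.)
(a_0, …, a_3) = (0, 1, 1, 2)

v_3(21/4) = 1, so a_0 = ... = a_0 = 0. Factor out: x = 3^1 · u with u = 7/4 a unit in ℤ_3. Expand u iteratively via a_{v+i} = u_i mod 3, u_{i+1} = (u_i − a_{v+i})/3:
  u_0 = 7/4;  a_1 = 1;  u_1 = (u_0 − 1)/3 = 1/4
  u_1 = 1/4;  a_2 = 1;  u_2 = (u_1 − 1)/3 = -1/4
  u_2 = -1/4;  a_3 = 2;  u_3 = (u_2 − 2)/3 = -3/4
Digits: (0, 1, 1, 2).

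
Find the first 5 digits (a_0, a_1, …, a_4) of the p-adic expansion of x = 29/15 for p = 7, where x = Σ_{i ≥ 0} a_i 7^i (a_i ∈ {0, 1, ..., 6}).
(a_0, …, a_4) = (1, 2, 3, 0, 6)

v_7(29/15) = 0 (numerator and denominator both coprime to 7), so x ∈ ℤ_7^×. Compute digits iteratively via a_i = x_i mod 7, x_{i+1} = (x_i − a_i)/7, with x_0 = x:
  x_0 = 29/15;  a_0 = 1;  x_1 = (x_0 − 1)/7 = 2/15
  x_1 = 2/15;  a_1 = 2;  x_2 = (x_1 − 2)/7 = -4/15
  x_2 = -4/15;  a_2 = 3;  x_3 = (x_2 − 3)/7 = -7/15
  x_3 = -7/15;  a_3 = 0;  x_4 = (x_3 − 0)/7 = -1/15
  x_4 = -1/15;  a_4 = 6;  x_5 = (x_4 − 6)/7 = -13/15
Digits: (1, 2, 3, 0, 6).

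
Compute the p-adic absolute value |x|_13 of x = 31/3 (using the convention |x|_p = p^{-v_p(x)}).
|31/3|_13 = 1

Step 1 — compute v_13(x) by factoring powers of 13 out of the numerator and denominator: v_13(31/3) = 0. Step 2 — apply |x|_p = p^{-v_p(x)} = 13^{0} = 1.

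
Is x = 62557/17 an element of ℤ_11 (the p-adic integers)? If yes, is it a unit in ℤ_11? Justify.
x ∈ ℤ_11 but not a unit; v_11(x) = 3 > 0

ℤ_11 = {x ∈ ℚ_11 : v_11(x) ≥ 0} and ℤ_11^× = {x ∈ ℤ_11 : v_11(x) = 0}. Here v_11(62557/17) = v_11(num) − v_11(den) = 3; compare against these criteria.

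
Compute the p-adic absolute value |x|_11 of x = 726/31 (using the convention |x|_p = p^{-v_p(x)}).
|726/31|_11 = 1/121

Step 1 — compute v_11(x) by factoring powers of 11 out of the numerator and denominator: v_11(726/31) = 2. Step 2 — apply |x|_p = p^{-v_p(x)} = 11^{-2} = 1/121.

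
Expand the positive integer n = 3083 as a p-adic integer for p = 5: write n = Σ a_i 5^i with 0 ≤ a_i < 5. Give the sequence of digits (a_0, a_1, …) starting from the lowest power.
(a_0, a_1, …) = (3, 1, 3, 4, 4)

Repeated division by 5 gives the digits low-to-high: 3083 = 3 + 1·5^1 + 3·5^2 + 4·5^3 + 4·5^4. Digit sequence: (3, 1, 3, 4, 4).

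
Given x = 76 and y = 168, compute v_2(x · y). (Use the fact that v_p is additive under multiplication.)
v_2(12768) = 5

v_p(x) = 2 (factor: 76 = 2^2 · 19); v_p(y) = 3 (factor: 168 = 2^3 · 21). Additivity: v_p(xy) = v_p(x) + v_p(y) = 2 + 3 = 5. (Direct check: xy = 12768 = 2^5 · (399).)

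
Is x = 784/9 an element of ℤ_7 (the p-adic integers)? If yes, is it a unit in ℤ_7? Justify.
x ∈ ℤ_7 but not a unit; v_7(x) = 2 > 0

ℤ_7 = {x ∈ ℚ_7 : v_7(x) ≥ 0} and ℤ_7^× = {x ∈ ℤ_7 : v_7(x) = 0}. Here v_7(784/9) = v_7(num) − v_7(den) = 2; compare against these criteria.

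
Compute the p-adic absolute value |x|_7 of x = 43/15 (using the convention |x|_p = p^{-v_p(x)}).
|43/15|_7 = 1

Step 1 — compute v_7(x) by factoring powers of 7 out of the numerator and denominator: v_7(43/15) = 0. Step 2 — apply |x|_p = p^{-v_p(x)} = 7^{0} = 1.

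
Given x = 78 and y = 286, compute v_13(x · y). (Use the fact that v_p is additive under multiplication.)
v_13(22308) = 2

v_p(x) = 1 (factor: 78 = 13^1 · 6); v_p(y) = 1 (factor: 286 = 13^1 · 22). Additivity: v_p(xy) = v_p(x) + v_p(y) = 1 + 1 = 2. (Direct check: xy = 22308 = 13^2 · (132).)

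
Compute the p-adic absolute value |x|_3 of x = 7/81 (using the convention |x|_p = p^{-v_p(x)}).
|7/81|_3 = 81

Step 1 — compute v_3(x) by factoring powers of 3 out of the numerator and denominator: v_3(7/81) = -4. Step 2 — apply |x|_p = p^{-v_p(x)} = 3^{4} = 81.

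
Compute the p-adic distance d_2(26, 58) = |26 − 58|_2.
d_2(26, 58) = 1/32

Step 1 — x − y = 26 − 58 = -32. Step 2 — v_2(-32) = 5 (factor: -32 = −(2^5 · 1); the sign does not affect v_p). Step 3 — |x − y|_2 = 2^{-5} = 1/32.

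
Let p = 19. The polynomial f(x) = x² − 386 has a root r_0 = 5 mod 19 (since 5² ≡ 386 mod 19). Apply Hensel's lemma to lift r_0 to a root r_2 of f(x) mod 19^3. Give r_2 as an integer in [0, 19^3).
r_2 = 727 (mod 6859)

Hensel's recurrence: r_{i+1} = r_i − f(r_i)·(f′(r_i))^{-1} mod 19^{i+2}, with f′(x) = 2x. Iterate:
  r_0 = 5 (mod 19)
  r_1 = 5 (mod 361)
  r_2 = 727 (mod 6859)
Final: r_2 = 727, and one checks f(r_2) ≡ 0 mod 19^3.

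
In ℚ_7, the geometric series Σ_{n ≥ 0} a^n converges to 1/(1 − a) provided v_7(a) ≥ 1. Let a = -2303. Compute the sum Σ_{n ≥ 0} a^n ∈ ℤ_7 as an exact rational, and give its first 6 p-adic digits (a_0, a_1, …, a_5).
Σ a^n = 1/(1 − a) = 1/2304;  first 6 digits = (1, 0, 2, 0, 3, 0)

v_7(a) = 2 ≥ 1, so the series converges in ℤ_7 to 1/(1 − a) = 1/(1 − (-2303)) = 1/2304. Expand this rational in ℤ_7: compute digits iteratively via d_i = x_i mod 7, x_{i+1} = (x_i − d_i)/7. The first 6 digits are (1, 0, 2, 0, 3, 0).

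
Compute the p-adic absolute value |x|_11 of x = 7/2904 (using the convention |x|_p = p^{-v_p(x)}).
|7/2904|_11 = 121

Step 1 — compute v_11(x) by factoring powers of 11 out of the numerator and denominator: v_11(7/2904) = -2. Step 2 — apply |x|_p = p^{-v_p(x)} = 11^{2} = 121.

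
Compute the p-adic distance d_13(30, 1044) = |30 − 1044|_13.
d_13(30, 1044) = 1/169

Step 1 — x − y = 30 − 1044 = -1014. Step 2 — v_13(-1014) = 2 (factor: -1014 = −(13^2 · 6); the sign does not affect v_p). Step 3 — |x − y|_13 = 13^{-2} = 1/169.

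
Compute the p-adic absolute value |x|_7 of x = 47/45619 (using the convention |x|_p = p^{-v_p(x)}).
|47/45619|_7 = 2401

Step 1 — compute v_7(x) by factoring powers of 7 out of the numerator and denominator: v_7(47/45619) = -4. Step 2 — apply |x|_p = p^{-v_p(x)} = 7^{4} = 2401.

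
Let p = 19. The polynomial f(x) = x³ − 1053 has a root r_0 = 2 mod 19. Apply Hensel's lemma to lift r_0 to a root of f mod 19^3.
r_2 = 4752 (mod 6859)

Hensel: r_{i+1} = r_i − f(r_i)/f′(r_i) mod 19^{i+2}, where f′(x) = 3x². Iterate:
  r_0 = 2 (mod 19)
  r_1 = 59 (mod 361)
  r_2 = 4752 (mod 6859)
Final: r = 4752 with f(r) ≡ 0 mod 19^3.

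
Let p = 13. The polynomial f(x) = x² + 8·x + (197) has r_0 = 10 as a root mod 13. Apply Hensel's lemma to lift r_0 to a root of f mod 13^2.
r_1 = 75 (mod 169)

Hensel: r_{i+1} = r_i − f(r_i)·(f′(r_i))^{-1} mod 13^{i+2}, f′(x) = 2x + 8. Iterate:
  r_0 = 10 (mod 13)
  r_1 = 75 (mod 169)
Final: r = 75 satisfies f(r) ≡ 0 mod 13^2.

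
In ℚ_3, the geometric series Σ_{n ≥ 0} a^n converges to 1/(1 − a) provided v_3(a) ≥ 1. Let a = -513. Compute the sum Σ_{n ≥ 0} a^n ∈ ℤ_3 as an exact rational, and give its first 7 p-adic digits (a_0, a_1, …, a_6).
Σ a^n = 1/(1 − a) = 1/514;  first 7 digits = (1, 0, 0, 2, 2, 0, 0)

v_3(a) = 3 ≥ 1, so the series converges in ℤ_3 to 1/(1 − a) = 1/(1 − (-513)) = 1/514. Expand this rational in ℤ_3: compute digits iteratively via d_i = x_i mod 3, x_{i+1} = (x_i − d_i)/3. The first 7 digits are (1, 0, 0, 2, 2, 0, 0).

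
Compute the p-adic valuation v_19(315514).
v_19(315514) = 3

v_19(n) is the largest exponent k such that 19^k divides n. Factor out: 315514 = 19^3 · 46. (Sign doesn't affect v_p.) So v_19(315514) = 3.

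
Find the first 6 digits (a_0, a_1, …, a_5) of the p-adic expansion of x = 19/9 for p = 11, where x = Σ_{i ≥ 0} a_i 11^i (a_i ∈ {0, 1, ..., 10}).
(a_0, …, a_5) = (7, 2, 1, 6, 8, 9)

v_11(19/9) = 0 (numerator and denominator both coprime to 11), so x ∈ ℤ_11^×. Compute digits iteratively via a_i = x_i mod 11, x_{i+1} = (x_i − a_i)/11, with x_0 = x:
  x_0 = 19/9;  a_0 = 7;  x_1 = (x_0 − 7)/11 = -4/9
  x_1 = -4/9;  a_1 = 2;  x_2 = (x_1 − 2)/11 = -2/9
  x_2 = -2/9;  a_2 = 1;  x_3 = (x_2 − 1)/11 = -1/9
  x_3 = -1/9;  a_3 = 6;  x_4 = (x_3 − 6)/11 = -5/9
  x_4 = -5/9;  a_4 = 8;  x_5 = (x_4 − 8)/11 = -7/9
  x_5 = -7/9;  a_5 = 9;  x_6 = (x_5 − 9)/11 = -8/9
Digits: (7, 2, 1, 6, 8, 9).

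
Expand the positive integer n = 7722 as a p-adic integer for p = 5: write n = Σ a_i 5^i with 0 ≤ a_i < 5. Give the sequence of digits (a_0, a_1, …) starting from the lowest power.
(a_0, a_1, …) = (2, 4, 3, 1, 2, 2)

Repeated division by 5 gives the digits low-to-high: 7722 = 2 + 4·5^1 + 3·5^2 + 1·5^3 + 2·5^4 + 2·5^5. Digit sequence: (2, 4, 3, 1, 2, 2).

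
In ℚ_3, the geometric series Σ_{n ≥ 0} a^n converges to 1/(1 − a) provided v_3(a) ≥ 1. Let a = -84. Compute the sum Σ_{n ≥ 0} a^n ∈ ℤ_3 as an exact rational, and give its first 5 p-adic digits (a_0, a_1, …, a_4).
Σ a^n = 1/(1 − a) = 1/85;  first 5 digits = (1, 2, 0, 2, 2)

v_3(a) = 1 ≥ 1, so the series converges in ℤ_3 to 1/(1 − a) = 1/(1 − (-84)) = 1/85. Expand this rational in ℤ_3: compute digits iteratively via d_i = x_i mod 3, x_{i+1} = (x_i − d_i)/3. The first 5 digits are (1, 2, 0, 2, 2).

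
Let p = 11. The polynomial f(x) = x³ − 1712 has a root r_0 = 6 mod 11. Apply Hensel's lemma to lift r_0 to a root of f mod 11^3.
r_2 = 1073 (mod 1331)

Hensel: r_{i+1} = r_i − f(r_i)/f′(r_i) mod 11^{i+2}, where f′(x) = 3x². Iterate:
  r_0 = 6 (mod 11)
  r_1 = 105 (mod 121)
  r_2 = 1073 (mod 1331)
Final: r = 1073 with f(r) ≡ 0 mod 11^3.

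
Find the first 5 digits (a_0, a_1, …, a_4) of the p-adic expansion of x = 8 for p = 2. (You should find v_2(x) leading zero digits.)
(a_0, …, a_4) = (0, 0, 0, 1, 0)

v_2(8) = 3, so a_0 = ... = a_2 = 0. Factor out: x = 2^3 · u with u = 1 a unit in ℤ_2. Expand u iteratively via a_{v+i} = u_i mod 2, u_{i+1} = (u_i − a_{v+i})/2:
  u_0 = 1;  a_3 = 1;  u_1 = (u_0 − 1)/2 = 0
  u_1 = 0;  a_4 = 0;  u_2 = (u_1 − 0)/2 = 0
Digits: (0, 0, 0, 1, 0).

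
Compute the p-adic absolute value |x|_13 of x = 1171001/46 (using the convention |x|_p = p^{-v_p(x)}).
|1171001/46|_13 = 1/28561

Step 1 — compute v_13(x) by factoring powers of 13 out of the numerator and denominator: v_13(1171001/46) = 4. Step 2 — apply |x|_p = p^{-v_p(x)} = 13^{-4} = 1/28561.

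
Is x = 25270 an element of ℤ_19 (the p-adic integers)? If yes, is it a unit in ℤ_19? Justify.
x ∈ ℤ_19 but not a unit; v_19(x) = 2 > 0

ℤ_19 = {x ∈ ℚ_19 : v_19(x) ≥ 0} and ℤ_19^× = {x ∈ ℤ_19 : v_19(x) = 0}. Here v_19(25270) = v_19(num) − v_19(den) = 2; compare against these criteria.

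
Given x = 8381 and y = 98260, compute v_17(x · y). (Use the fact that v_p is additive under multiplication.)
v_17(823517060) = 5

v_p(x) = 2 (factor: 8381 = 17^2 · 29); v_p(y) = 3 (factor: 98260 = 17^3 · 20). Additivity: v_p(xy) = v_p(x) + v_p(y) = 2 + 3 = 5. (Direct check: xy = 823517060 = 17^5 · (580).)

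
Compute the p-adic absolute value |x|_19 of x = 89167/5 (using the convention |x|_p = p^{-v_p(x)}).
|89167/5|_19 = 1/6859

Step 1 — compute v_19(x) by factoring powers of 19 out of the numerator and denominator: v_19(89167/5) = 3. Step 2 — apply |x|_p = p^{-v_p(x)} = 19^{-3} = 1/6859.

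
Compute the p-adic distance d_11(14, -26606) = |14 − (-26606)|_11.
d_11(14, -26606) = 1/1331

Step 1 — x − y = 14 − (-26606) = 26620. Step 2 — v_11(26620) = 3 (factor: 26620 = (11^3 · 20); the sign does not affect v_p). Step 3 — |x − y|_11 = 11^{-3} = 1/1331.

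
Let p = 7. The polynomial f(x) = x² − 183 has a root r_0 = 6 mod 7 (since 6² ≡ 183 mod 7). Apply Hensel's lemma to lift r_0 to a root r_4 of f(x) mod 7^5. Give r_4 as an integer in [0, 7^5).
r_4 = 9022 (mod 16807)

Hensel's recurrence: r_{i+1} = r_i − f(r_i)·(f′(r_i))^{-1} mod 7^{i+2}, with f′(x) = 2x. Iterate:
  r_0 = 6 (mod 7)
  r_1 = 6 (mod 49)
  r_2 = 104 (mod 343)
  r_3 = 1819 (mod 2401)
  r_4 = 9022 (mod 16807)
Final: r_4 = 9022, and one checks f(r_4) ≡ 0 mod 7^5.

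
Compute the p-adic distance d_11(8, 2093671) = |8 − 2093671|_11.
d_11(8, 2093671) = 1/161051

Step 1 — x − y = 8 − 2093671 = -2093663. Step 2 — v_11(-2093663) = 5 (factor: -2093663 = −(11^5 · 13); the sign does not affect v_p). Step 3 — |x − y|_11 = 11^{-5} = 1/161051.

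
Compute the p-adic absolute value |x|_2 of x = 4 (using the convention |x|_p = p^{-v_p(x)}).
|4|_2 = 1/4

Step 1 — compute v_2(x) by factoring powers of 2 out of the numerator and denominator: v_2(4) = 2. Step 2 — apply |x|_p = p^{-v_p(x)} = 2^{-2} = 1/4.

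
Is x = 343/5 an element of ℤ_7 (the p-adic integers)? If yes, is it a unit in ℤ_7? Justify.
x ∈ ℤ_7 but not a unit; v_7(x) = 3 > 0

ℤ_7 = {x ∈ ℚ_7 : v_7(x) ≥ 0} and ℤ_7^× = {x ∈ ℤ_7 : v_7(x) = 0}. Here v_7(343/5) = v_7(num) − v_7(den) = 3; compare against these criteria.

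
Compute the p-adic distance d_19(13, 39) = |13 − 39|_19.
d_19(13, 39) = 1

Step 1 — x − y = 13 − 39 = -26. Step 2 — v_19(-26) = 0 (factor: -26 = −(19^0 · 26); the sign does not affect v_p). Step 3 — |x − y|_19 = 19^{0} = 1.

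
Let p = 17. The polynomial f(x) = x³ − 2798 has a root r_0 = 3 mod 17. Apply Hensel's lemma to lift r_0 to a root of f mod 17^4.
r_3 = 11291 (mod 83521)

Hensel: r_{i+1} = r_i − f(r_i)/f′(r_i) mod 17^{i+2}, where f′(x) = 3x². Iterate:
  r_0 = 3 (mod 17)
  r_1 = 20 (mod 289)
  r_2 = 1465 (mod 4913)
  r_3 = 11291 (mod 83521)
Final: r = 11291 with f(r) ≡ 0 mod 17^4.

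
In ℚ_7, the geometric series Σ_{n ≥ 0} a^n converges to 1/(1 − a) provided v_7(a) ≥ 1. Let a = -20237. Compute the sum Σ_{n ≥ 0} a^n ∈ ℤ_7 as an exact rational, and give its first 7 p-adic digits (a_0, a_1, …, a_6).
Σ a^n = 1/(1 − a) = 1/20238;  first 7 digits = (1, 0, 0, 4, 5, 5, 1)

v_7(a) = 3 ≥ 1, so the series converges in ℤ_7 to 1/(1 − a) = 1/(1 − (-20237)) = 1/20238. Expand this rational in ℤ_7: compute digits iteratively via d_i = x_i mod 7, x_{i+1} = (x_i − d_i)/7. The first 7 digits are (1, 0, 0, 4, 5, 5, 1).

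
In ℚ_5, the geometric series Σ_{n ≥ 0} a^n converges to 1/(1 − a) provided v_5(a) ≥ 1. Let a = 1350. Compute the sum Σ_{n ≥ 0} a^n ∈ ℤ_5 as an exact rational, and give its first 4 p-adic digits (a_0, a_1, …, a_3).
Σ a^n = 1/(1 − a) = -1/1349;  first 4 digits = (1, 0, 4, 0)

v_5(a) = 2 ≥ 1, so the series converges in ℤ_5 to 1/(1 − a) = 1/(1 − 1350) = -1/1349. Expand this rational in ℤ_5: compute digits iteratively via d_i = x_i mod 5, x_{i+1} = (x_i − d_i)/5. The first 4 digits are (1, 0, 4, 0).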